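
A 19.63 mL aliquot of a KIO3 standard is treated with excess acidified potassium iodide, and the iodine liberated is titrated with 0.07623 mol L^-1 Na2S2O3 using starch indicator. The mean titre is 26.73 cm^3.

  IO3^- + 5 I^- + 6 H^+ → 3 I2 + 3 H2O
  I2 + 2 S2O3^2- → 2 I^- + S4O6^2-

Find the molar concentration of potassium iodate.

0.01730 mol/L

n(S2O3^2-) = 0.02673 × 0.07623 = 2.038 × 10^-3 mol
n(I2) = n(S2O3^2-)/2 = 1.019 × 10^-3 mol
From the 1:3 ratio, n(IO3^-) in the aliquot = 1/3 × 1.019 × 10^-3 = 3.396 × 10^-4 mol
[IO3^-] = 3.396 × 10^-4 / 0.01963 = 0.01730 mol/L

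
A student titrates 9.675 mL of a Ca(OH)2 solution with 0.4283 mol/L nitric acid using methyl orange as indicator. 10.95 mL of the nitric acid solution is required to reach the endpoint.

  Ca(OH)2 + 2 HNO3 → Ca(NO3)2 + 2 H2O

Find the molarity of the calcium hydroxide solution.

n(HNO3) = 0.01095 L × 0.4283 mol/L = 4.690 × 10^-3 mol
From the 1:2 mole ratio, n(Ca(OH)2) = 1/2 × 4.690 × 10^-3 = 2.345 × 10^-3 mol
[Ca(OH)2] = 2.345 × 10^-3 mol / 0.009675 L = 0.2424 mol/L

0.2424 mol/L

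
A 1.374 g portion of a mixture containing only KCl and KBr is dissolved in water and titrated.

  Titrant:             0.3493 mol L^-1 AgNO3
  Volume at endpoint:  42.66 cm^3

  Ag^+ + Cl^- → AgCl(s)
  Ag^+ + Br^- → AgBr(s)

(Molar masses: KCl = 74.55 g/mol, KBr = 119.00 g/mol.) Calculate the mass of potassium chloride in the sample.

0.6696 g

n(AgNO3) = 0.04266 × 0.3493 = 0.01490 mol
Let x = n(KCl), y = n(KBr).
Titrant: 1x + 1y = 0.01490;  mass: 74.55x + 119.00y = 1.374
Solving, x = 8.982 × 10^-3 mol, y = 5.919 × 10^-3 mol
mass of KCl = 8.982 × 10^-3 × 74.55 = 0.6696 g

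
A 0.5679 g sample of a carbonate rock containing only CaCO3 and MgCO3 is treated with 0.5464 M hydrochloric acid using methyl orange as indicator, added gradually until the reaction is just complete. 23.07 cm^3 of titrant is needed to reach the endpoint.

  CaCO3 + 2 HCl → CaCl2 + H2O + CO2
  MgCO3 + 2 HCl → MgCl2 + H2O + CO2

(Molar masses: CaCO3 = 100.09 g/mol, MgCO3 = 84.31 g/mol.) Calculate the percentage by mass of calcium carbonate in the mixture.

n(HCl) = 0.02307 × 0.5464 = 0.01261 mol
Let x = n(CaCO3), y = n(MgCO3).
Titrant: 2x + 2y = 0.01261;  mass: 100.09x + 84.31y = 0.5679
Solving, x = 2.314 × 10^-3 mol, y = 3.989 × 10^-3 mol
mass of CaCO3 = 2.314 × 10^-3 × 100.09 = 0.2316 g
% CaCO3 = 0.2316 / 0.5679 × 100 = 40.79 %

40.79 %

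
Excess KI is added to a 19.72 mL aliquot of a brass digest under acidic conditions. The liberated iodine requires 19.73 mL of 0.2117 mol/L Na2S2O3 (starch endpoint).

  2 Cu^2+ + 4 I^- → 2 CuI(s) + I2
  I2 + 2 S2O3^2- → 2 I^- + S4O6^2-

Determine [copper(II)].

n(S2O3^2-) = 0.01973 × 0.2117 = 4.177 × 10^-3 mol
n(I2) = n(S2O3^2-)/2 = 2.088 × 10^-3 mol
From the 2:1 ratio, n(Cu2+) in the aliquot = 2/1 × 2.088 × 10^-3 = 4.177 × 10^-3 mol
[Cu2+] = 4.177 × 10^-3 / 0.01972 = 0.2118 mol/L

0.2118 mol/L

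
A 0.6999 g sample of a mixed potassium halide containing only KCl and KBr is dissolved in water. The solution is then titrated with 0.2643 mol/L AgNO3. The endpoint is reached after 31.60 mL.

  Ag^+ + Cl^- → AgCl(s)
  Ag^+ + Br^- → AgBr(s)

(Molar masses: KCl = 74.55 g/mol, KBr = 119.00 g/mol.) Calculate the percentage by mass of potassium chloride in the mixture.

n(AgNO3) = 0.03160 × 0.2643 = 8.352 × 10^-3 mol
Let x = n(KCl), y = n(KBr).
Titrant: 1x + 1y = 8.352 × 10^-3;  mass: 74.55x + 119.00y = 0.6999
Solving, x = 6.614 × 10^-3 mol, y = 1.738 × 10^-3 mol
mass of KCl = 6.614 × 10^-3 × 74.55 = 0.4930 g
% KCl = 0.4930 / 0.6999 × 100 = 70.44 %

70.44 %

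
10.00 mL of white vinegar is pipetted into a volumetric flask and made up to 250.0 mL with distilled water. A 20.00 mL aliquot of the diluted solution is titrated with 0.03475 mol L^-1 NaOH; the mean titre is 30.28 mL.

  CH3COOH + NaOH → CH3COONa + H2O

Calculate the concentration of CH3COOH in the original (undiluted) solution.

1.315 mol/L

n(NaOH) = 0.03028 × 0.03475 = 1.052 × 10^-3 mol
n(CH3COOH) in the aliquot = 1.052 × 10^-3 mol (1:1 ratio)
[CH3COOH]_dilute = 1.052 × 10^-3 / 0.02000 = 0.05261 mol/L
Dilution factor = 250.0 / 10.00 = 25.00
[CH3COOH]_stock = 0.05261 × 25.00 = 1.315 mol/L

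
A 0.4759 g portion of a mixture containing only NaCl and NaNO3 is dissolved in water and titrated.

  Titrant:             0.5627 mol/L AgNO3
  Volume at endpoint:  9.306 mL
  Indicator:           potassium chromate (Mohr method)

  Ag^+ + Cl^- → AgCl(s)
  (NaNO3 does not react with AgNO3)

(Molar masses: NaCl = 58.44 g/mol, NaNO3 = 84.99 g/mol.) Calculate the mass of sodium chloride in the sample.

n(AgNO3) = 0.009306 × 0.5627 = 5.236 × 10^-3 mol
Let x = n(NaCl), y = n(NaNO3).
Titrant: 1x = 5.236 × 10^-3;  mass: 58.44x + 84.99y = 0.4759
Solving, x = 5.236 × 10^-3 mol, y = 1.999 × 10^-3 mol
mass of NaCl = 5.236 × 10^-3 × 58.44 = 0.3060 g

0.3060 g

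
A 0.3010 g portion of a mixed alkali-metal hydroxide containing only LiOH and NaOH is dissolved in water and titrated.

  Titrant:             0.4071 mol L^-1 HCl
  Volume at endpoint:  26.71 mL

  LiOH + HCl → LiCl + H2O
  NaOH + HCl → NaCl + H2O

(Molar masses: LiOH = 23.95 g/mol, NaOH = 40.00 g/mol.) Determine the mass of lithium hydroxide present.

n(HCl) = 0.02671 × 0.4071 = 0.01087 mol
Let x = n(LiOH), y = n(NaOH).
Titrant: 1x + 1y = 0.01087;  mass: 23.95x + 40.00y = 0.3010
Solving, x = 8.346 × 10^-3 mol, y = 2.528 × 10^-3 mol
mass of LiOH = 8.346 × 10^-3 × 23.95 = 0.1999 g

0.1999 g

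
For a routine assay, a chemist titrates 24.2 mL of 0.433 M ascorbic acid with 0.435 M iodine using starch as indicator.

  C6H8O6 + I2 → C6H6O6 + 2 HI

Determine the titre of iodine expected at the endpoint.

24.1 mL

n(C6H8O6) = 0.0242 L × 0.433 mol/L = 0.0105 mol
n(I2) = 0.0105 mol (1:1 stoichiometry)
V(I2) = 0.0105 mol / 0.435 mol/L = 0.0241 L = 24.1 mL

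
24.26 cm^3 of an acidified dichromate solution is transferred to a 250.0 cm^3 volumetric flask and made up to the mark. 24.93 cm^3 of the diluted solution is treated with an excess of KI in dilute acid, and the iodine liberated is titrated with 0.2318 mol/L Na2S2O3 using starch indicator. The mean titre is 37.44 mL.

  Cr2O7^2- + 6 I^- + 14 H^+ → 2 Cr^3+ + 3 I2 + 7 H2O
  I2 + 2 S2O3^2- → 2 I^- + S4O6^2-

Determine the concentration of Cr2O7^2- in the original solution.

n(S2O3^2-) = 0.03744 × 0.2318 = 8.679 × 10^-3 mol
n(I2) = n(S2O3^2-)/2 = 4.339 × 10^-3 mol
From the 1:3 ratio, n(Cr2O7^2-) in the aliquot = 1/3 × 4.339 × 10^-3 = 1.446 × 10^-3 mol
[Cr2O7^2-]_dilute = 1.446 × 10^-3 / 0.02493 = 0.05802 mol/L
[Cr2O7^2-]_original = 0.05802 × 250.0/24.26 = 0.5979 mol/L

0.5979 mol/L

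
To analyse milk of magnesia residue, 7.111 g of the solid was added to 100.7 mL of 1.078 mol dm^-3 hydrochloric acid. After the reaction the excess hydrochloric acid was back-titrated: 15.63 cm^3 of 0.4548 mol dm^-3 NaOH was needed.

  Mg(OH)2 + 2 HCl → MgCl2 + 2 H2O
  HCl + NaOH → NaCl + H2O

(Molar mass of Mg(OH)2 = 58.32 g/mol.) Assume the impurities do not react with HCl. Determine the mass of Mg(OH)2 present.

2.958 g

n(HCl) added = 0.1007 × 1.078 = 0.1086 mol
n(NaOH) used in back-titration = 0.01563 × 0.4548 = 7.109 × 10^-3 mol
n(HCl) left over = 7.109 × 10^-3 mol (1:1 ratio)
n(HCl) consumed by analyte = 0.1086 − 7.109 × 10^-3 = 0.1014 mol
From the 1:2 ratio, n(Mg(OH)2) = 1/2 × 0.1014 = 0.05072 mol
mass of Mg(OH)2 = 0.05072 × 58.32 = 2.958 g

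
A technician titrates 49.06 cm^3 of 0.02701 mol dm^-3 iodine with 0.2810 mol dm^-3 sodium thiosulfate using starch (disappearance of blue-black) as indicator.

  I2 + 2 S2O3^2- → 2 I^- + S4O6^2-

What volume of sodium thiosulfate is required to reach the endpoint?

n(I2) = 0.04906 L × 0.02701 mol/L = 1.325 × 10^-3 mol
From the 2:1 stoichiometry, n(Na2S2O3) = 2/1 × 1.325 × 10^-3 = 2.650 × 10^-3 mol
V(Na2S2O3) = 2.650 × 10^-3 mol / 0.2810 mol/L = 0.009431 L = 9.431 mL

9.431 mL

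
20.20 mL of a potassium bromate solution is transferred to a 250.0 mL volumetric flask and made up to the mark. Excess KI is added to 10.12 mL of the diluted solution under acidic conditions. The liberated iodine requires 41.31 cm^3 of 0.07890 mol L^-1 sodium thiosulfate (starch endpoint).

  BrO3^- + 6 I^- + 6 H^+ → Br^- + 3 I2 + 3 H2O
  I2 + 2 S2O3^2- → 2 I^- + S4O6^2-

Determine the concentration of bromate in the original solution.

n(S2O3^2-) = 0.04131 × 0.07890 = 3.259 × 10^-3 mol
n(I2) = n(S2O3^2-)/2 = 1.630 × 10^-3 mol
From the 1:3 ratio, n(BrO3^-) in the aliquot = 1/3 × 1.630 × 10^-3 = 5.432 × 10^-4 mol
[BrO3^-]_dilute = 5.432 × 10^-4 / 0.01012 = 0.05368 mol/L
[BrO3^-]_original = 0.05368 × 250.0/20.20 = 0.6643 mol/L

0.6643 mol/L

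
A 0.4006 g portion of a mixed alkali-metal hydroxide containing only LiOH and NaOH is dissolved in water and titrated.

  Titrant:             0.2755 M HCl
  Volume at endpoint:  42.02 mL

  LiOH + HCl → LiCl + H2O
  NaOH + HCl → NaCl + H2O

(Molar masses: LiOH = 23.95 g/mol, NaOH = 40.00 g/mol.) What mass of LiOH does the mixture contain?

n(HCl) = 0.04202 × 0.2755 = 0.01158 mol
Let x = n(LiOH), y = n(NaOH).
Titrant: 1x + 1y = 0.01158;  mass: 23.95x + 40.00y = 0.4006
Solving, x = 3.892 × 10^-3 mol, y = 7.685 × 10^-3 mol
mass of LiOH = 3.892 × 10^-3 × 23.95 = 0.09320 g

0.09320 g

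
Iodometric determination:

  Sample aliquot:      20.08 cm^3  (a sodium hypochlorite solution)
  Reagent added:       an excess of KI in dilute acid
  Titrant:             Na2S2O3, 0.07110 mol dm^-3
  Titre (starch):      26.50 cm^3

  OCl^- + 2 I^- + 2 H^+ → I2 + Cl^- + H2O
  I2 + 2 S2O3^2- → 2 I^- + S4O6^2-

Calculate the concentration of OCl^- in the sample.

0.04692 mol/L

n(S2O3^2-) = 0.02650 × 0.07110 = 1.884 × 10^-3 mol
n(I2) = n(S2O3^2-)/2 = 9.421 × 10^-4 mol
n(OCl^-) in the aliquot = 9.421 × 10^-4 mol (1:1 ratio)
[OCl^-] = 9.421 × 10^-4 / 0.02008 = 0.04692 mol/L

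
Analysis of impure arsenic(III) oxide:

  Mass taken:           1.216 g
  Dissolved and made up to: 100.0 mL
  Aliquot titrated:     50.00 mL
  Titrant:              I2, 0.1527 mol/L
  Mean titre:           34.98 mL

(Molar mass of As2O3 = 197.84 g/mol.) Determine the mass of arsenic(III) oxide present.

As2O3 + 2 I2 + 2 H2O → As2O5 + 4 HI
n(I2) per titration = 0.03498 × 0.1527 = 5.341 × 10^-3 mol
From the 1:2 ratio, n(As2O3) in each aliquot = 1/2 × 5.341 × 10^-3 = 2.671 × 10^-3 mol
n(As2O3) in the whole flask = 2.671 × 10^-3 × 100.0/50.00 = 5.341 × 10^-3 mol
mass of As2O3 = 5.341 × 10^-3 × 197.84 = 1.057 g

1.057 g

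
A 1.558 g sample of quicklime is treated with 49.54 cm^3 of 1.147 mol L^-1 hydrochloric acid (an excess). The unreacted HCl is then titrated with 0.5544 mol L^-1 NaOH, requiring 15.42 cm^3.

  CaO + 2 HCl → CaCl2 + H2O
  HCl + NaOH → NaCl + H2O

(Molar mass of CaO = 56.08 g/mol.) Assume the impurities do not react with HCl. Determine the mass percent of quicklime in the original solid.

n(HCl) added = 0.04954 × 1.147 = 0.05682 mol
n(NaOH) used in back-titration = 0.01542 × 0.5544 = 8.549 × 10^-3 mol
n(HCl) left over = 8.549 × 10^-3 mol (1:1 ratio)
n(HCl) consumed by analyte = 0.05682 − 8.549 × 10^-3 = 0.04827 mol
From the 1:2 ratio, n(CaO) = 1/2 × 0.04827 = 0.02414 mol
mass of CaO = 0.02414 × 56.08 = 1.354 g
% CaO = 1.354 / 1.558 × 100 = 86.88 %

86.88 %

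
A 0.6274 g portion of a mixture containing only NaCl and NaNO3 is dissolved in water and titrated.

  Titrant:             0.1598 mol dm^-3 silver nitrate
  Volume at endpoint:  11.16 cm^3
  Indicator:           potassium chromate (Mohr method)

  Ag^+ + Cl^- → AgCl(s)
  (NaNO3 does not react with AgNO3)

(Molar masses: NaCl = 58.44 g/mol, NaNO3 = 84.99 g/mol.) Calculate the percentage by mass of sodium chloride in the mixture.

16.61 %

n(AgNO3) = 0.01116 × 0.1598 = 1.783 × 10^-3 mol
Let x = n(NaCl), y = n(NaNO3).
Titrant: 1x = 1.783 × 10^-3;  mass: 58.44x + 84.99y = 0.6274
Solving, x = 1.783 × 10^-3 mol, y = 6.156 × 10^-3 mol
mass of NaCl = 1.783 × 10^-3 × 58.44 = 0.1042 g
% NaCl = 0.1042 / 0.6274 × 100 = 16.61 %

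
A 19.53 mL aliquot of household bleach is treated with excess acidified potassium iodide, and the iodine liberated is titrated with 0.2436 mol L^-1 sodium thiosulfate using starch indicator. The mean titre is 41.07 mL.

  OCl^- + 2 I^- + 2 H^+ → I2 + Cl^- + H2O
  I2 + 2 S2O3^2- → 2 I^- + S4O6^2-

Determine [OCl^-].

0.2561 mol/L

n(S2O3^2-) = 0.04107 × 0.2436 = 0.01000 mol
n(I2) = n(S2O3^2-)/2 = 5.002 × 10^-3 mol
n(OCl^-) in the aliquot = 5.002 × 10^-3 mol (1:1 ratio)
[OCl^-] = 5.002 × 10^-3 / 0.01953 = 0.2561 mol/L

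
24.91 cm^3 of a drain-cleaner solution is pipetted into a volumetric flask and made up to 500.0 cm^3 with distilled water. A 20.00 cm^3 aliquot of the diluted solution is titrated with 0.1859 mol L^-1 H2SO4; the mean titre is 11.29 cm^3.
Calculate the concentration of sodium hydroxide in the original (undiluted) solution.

4.213 mol/L

2 NaOH + H2SO4 → Na2SO4 + 2 H2O
n(H2SO4) = 0.01129 × 0.1859 = 2.099 × 10^-3 mol
From the 2:1 ratio, n(NaOH) in the aliquot = 2/1 × 2.099 × 10^-3 = 4.198 × 10^-3 mol
[NaOH]_dilute = 4.198 × 10^-3 / 0.02000 = 0.2099 mol/L
Dilution factor = 500.0 / 24.91 = 20.07
[NaOH]_stock = 0.2099 × 20.07 = 4.213 mol/L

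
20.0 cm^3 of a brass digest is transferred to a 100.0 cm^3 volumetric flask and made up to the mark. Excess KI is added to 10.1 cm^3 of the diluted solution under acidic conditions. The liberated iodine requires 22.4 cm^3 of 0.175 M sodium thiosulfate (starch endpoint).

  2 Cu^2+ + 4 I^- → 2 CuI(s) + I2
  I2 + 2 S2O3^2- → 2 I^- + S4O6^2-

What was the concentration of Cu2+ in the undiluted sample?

1.94 M

n(S2O3^2-) = 0.0224 × 0.175 = 3.92 × 10^-3 mol
n(I2) = n(S2O3^2-)/2 = 1.96 × 10^-3 mol
From the 2:1 ratio, n(Cu2+) in the aliquot = 2/1 × 1.96 × 10^-3 = 3.92 × 10^-3 mol
[Cu2+]_dilute = 3.92 × 10^-3 / 0.0101 = 0.388 mol/L
[Cu2+]_original = 0.388 × 100.0/20.0 = 1.94 mol/L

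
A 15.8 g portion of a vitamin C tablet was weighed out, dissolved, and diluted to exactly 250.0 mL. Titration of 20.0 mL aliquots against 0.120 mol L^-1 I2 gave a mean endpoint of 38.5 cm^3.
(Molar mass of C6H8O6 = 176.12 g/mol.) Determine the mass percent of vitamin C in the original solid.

64.4 %

C6H8O6 + I2 → C6H6O6 + 2 HI
n(I2) per titration = 0.0385 × 0.120 = 4.62 × 10^-3 mol
n(C6H8O6) in each aliquot = 4.62 × 10^-3 mol (1:1 ratio)
n(C6H8O6) in the whole flask = 4.62 × 10^-3 × 250.0/20.0 = 0.0578 mol
mass of C6H8O6 = 0.0578 × 176.12 = 10.2 g
% C6H8O6 = 10.2 / 15.8 × 100 = 64.4 %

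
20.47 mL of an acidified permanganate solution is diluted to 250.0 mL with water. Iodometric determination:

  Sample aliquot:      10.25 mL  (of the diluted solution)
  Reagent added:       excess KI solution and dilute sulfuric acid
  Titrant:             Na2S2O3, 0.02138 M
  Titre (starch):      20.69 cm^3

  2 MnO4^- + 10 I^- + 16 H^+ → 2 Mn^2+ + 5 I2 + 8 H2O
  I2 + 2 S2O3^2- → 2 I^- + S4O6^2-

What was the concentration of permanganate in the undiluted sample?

0.1054 M

n(S2O3^2-) = 0.02069 × 0.02138 = 4.424 × 10^-4 mol
n(I2) = n(S2O3^2-)/2 = 2.212 × 10^-4 mol
From the 2:5 ratio, n(MnO4^-) in the aliquot = 2/5 × 2.212 × 10^-4 = 8.847 × 10^-5 mol
[MnO4^-]_dilute = 8.847 × 10^-5 / 0.01025 = 0.008631 mol/L
[MnO4^-]_original = 0.008631 × 250.0/20.47 = 0.1054 mol/L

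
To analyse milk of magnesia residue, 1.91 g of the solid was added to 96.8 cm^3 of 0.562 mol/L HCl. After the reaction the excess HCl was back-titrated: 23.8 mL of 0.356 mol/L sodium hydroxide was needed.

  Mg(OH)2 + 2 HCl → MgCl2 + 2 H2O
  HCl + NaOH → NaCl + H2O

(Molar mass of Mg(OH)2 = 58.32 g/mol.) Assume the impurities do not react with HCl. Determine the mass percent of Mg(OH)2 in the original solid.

70.1 %

n(HCl) added = 0.0968 × 0.562 = 0.0544 mol
n(NaOH) used in back-titration = 0.0238 × 0.356 = 8.47 × 10^-3 mol
n(HCl) left over = 8.47 × 10^-3 mol (1:1 ratio)
n(HCl) consumed by analyte = 0.0544 − 8.47 × 10^-3 = 0.0459 mol
From the 1:2 ratio, n(Mg(OH)2) = 1/2 × 0.0459 = 0.0230 mol
mass of Mg(OH)2 = 0.0230 × 58.32 = 1.34 g
% Mg(OH)2 = 1.34 / 1.91 × 100 = 70.1 %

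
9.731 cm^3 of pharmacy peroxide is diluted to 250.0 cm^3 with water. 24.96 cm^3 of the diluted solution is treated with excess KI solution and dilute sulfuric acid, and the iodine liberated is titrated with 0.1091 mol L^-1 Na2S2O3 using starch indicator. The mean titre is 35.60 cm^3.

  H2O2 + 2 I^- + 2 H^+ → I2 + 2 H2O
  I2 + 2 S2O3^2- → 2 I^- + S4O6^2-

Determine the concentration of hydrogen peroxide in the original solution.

n(S2O3^2-) = 0.03560 × 0.1091 = 3.884 × 10^-3 mol
n(I2) = n(S2O3^2-)/2 = 1.942 × 10^-3 mol
n(H2O2) in the aliquot = 1.942 × 10^-3 mol (1:1 ratio)
[H2O2]_dilute = 1.942 × 10^-3 / 0.02496 = 0.07780 mol/L
[H2O2]_original = 0.07780 × 250.0/9.731 = 1.999 mol/L

1.999 mol/L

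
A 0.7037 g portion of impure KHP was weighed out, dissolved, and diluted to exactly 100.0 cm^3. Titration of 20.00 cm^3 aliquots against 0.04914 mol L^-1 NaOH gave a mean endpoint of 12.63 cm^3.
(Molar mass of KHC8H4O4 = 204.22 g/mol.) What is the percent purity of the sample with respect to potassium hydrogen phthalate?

KHC8H4O4 + NaOH → KNaC8H4O4 + H2O
n(NaOH) per titration = 0.01263 × 0.04914 = 6.206 × 10^-4 mol
n(KHC8H4O4) in each aliquot = 6.206 × 10^-4 mol (1:1 ratio)
n(KHC8H4O4) in the whole flask = 6.206 × 10^-4 × 100.0/20.00 = 3.103 × 10^-3 mol
mass of KHC8H4O4 = 3.103 × 10^-3 × 204.22 = 0.6337 g
% KHC8H4O4 = 0.6337 / 0.7037 × 100 = 90.06 %

90.06 %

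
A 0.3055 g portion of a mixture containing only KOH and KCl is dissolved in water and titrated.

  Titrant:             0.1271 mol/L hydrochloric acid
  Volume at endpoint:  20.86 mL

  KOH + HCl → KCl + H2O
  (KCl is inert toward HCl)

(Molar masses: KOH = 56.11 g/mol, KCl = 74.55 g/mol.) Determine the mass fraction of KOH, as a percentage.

48.70 %

n(HCl) = 0.02086 × 0.1271 = 2.651 × 10^-3 mol
Let x = n(KOH), y = n(KCl).
Titrant: 1x = 2.651 × 10^-3;  mass: 56.11x + 74.55y = 0.3055
Solving, x = 2.651 × 10^-3 mol, y = 2.102 × 10^-3 mol
mass of KOH = 2.651 × 10^-3 × 56.11 = 0.1488 g
% KOH = 0.1488 / 0.3055 × 100 = 48.70 %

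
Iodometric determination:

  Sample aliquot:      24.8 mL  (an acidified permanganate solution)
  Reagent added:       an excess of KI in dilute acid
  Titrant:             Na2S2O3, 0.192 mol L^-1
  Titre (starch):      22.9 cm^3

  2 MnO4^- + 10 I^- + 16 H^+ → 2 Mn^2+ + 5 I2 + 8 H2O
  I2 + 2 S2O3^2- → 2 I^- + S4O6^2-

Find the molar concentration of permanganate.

n(S2O3^2-) = 0.0229 × 0.192 = 4.40 × 10^-3 mol
n(I2) = n(S2O3^2-)/2 = 2.20 × 10^-3 mol
From the 2:5 ratio, n(MnO4^-) in the aliquot = 2/5 × 2.20 × 10^-3 = 8.79 × 10^-4 mol
[MnO4^-] = 8.79 × 10^-4 / 0.0248 = 0.0355 mol/L

0.0355 mol/L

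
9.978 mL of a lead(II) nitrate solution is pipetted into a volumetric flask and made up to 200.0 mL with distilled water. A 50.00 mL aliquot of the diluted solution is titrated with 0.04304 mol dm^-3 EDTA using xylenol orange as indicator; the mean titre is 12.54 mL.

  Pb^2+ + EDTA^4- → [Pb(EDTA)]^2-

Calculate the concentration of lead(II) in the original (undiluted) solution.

0.2164 mol/L

n(EDTA) = 0.01254 × 0.04304 = 5.397 × 10^-4 mol
n(Pb2+) in the aliquot = 5.397 × 10^-4 mol (1:1 ratio)
[Pb2+]_dilute = 5.397 × 10^-4 / 0.05000 = 0.01079 mol/L
Dilution factor = 200.0 / 9.978 = 20.04
[Pb2+]_stock = 0.01079 × 20.04 = 0.2164 mol/L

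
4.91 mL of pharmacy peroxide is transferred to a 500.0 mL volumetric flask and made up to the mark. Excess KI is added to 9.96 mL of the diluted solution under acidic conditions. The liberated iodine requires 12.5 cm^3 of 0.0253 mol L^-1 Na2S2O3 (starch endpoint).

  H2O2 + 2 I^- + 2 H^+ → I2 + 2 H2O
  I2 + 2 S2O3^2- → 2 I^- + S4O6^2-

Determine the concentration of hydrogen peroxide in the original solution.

1.62 mol/L

n(S2O3^2-) = 0.0125 × 0.0253 = 3.16 × 10^-4 mol
n(I2) = n(S2O3^2-)/2 = 1.58 × 10^-4 mol
n(H2O2) in the aliquot = 1.58 × 10^-4 mol (1:1 ratio)
[H2O2]_dilute = 1.58 × 10^-4 / 0.00996 = 0.0159 mol/L
[H2O2]_original = 0.0159 × 500.0/4.91 = 1.62 mol/L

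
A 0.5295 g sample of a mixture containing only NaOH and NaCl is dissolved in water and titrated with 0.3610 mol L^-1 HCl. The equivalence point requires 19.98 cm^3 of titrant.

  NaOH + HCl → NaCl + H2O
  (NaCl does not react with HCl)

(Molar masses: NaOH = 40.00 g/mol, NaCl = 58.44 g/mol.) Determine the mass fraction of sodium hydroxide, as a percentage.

n(HCl) = 0.01998 × 0.3610 = 7.213 × 10^-3 mol
Let x = n(NaOH), y = n(NaCl).
Titrant: 1x = 7.213 × 10^-3;  mass: 40.00x + 58.44y = 0.5295
Solving, x = 7.213 × 10^-3 mol, y = 4.124 × 10^-3 mol
mass of NaOH = 7.213 × 10^-3 × 40.00 = 0.2885 g
% NaOH = 0.2885 / 0.5295 × 100 = 54.49 %

54.49 %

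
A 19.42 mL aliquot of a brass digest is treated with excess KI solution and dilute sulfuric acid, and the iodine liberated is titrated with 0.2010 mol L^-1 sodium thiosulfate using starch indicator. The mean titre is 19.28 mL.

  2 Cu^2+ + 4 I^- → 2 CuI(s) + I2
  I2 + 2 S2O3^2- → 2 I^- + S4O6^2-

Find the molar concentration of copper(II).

n(S2O3^2-) = 0.01928 × 0.2010 = 3.875 × 10^-3 mol
n(I2) = n(S2O3^2-)/2 = 1.938 × 10^-3 mol
From the 2:1 ratio, n(Cu2+) in the aliquot = 2/1 × 1.938 × 10^-3 = 3.875 × 10^-3 mol
[Cu2+] = 3.875 × 10^-3 / 0.01942 = 0.1996 mol/L

0.1996 mol/L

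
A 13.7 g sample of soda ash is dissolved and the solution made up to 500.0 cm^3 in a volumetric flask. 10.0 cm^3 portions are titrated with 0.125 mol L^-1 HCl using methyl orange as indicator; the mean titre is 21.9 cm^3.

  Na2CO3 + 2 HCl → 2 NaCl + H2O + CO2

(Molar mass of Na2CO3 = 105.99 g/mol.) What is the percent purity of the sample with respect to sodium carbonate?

52.9 %

n(HCl) per titration = 0.0219 × 0.125 = 2.74 × 10^-3 mol
From the 1:2 ratio, n(Na2CO3) in each aliquot = 1/2 × 2.74 × 10^-3 = 1.37 × 10^-3 mol
n(Na2CO3) in the whole flask = 1.37 × 10^-3 × 500.0/10.0 = 0.0684 mol
mass of Na2CO3 = 0.0684 × 105.99 = 7.25 g
% Na2CO3 = 7.25 / 13.7 × 100 = 52.9 %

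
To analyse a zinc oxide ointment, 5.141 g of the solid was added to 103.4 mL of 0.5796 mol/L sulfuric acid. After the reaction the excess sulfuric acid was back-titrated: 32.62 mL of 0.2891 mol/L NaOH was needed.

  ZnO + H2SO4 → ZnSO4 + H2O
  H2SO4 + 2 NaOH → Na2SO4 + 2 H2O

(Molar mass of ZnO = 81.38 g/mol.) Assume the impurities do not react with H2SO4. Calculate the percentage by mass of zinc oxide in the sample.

n(H2SO4) added = 0.1034 × 0.5796 = 0.05993 mol
n(NaOH) used in back-titration = 0.03262 × 0.2891 = 9.430 × 10^-3 mol
From the 1:2 ratio, n(H2SO4) left over = 1/2 × 9.430 × 10^-3 = 4.715 × 10^-3 mol
n(H2SO4) consumed by analyte = 0.05993 − 4.715 × 10^-3 = 0.05522 mol
n(ZnO) = 0.05522 mol (1:1 ratio)
mass of ZnO = 0.05522 × 81.38 = 4.493 g
% ZnO = 4.493 / 5.141 × 100 = 87.40 %

87.40 %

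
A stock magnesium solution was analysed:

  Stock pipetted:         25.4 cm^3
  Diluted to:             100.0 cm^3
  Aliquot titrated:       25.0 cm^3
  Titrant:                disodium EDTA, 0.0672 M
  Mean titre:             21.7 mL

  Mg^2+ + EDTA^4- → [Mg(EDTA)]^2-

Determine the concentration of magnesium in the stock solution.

0.230 M

n(EDTA) = 0.0217 × 0.0672 = 1.46 × 10^-3 mol
n(Mg2+) in the aliquot = 1.46 × 10^-3 mol (1:1 ratio)
[Mg2+]_dilute = 1.46 × 10^-3 / 0.0250 = 0.0583 mol/L
Dilution factor = 100.0 / 25.4 = 3.937
[Mg2+]_stock = 0.0583 × 3.937 = 0.230 mol/L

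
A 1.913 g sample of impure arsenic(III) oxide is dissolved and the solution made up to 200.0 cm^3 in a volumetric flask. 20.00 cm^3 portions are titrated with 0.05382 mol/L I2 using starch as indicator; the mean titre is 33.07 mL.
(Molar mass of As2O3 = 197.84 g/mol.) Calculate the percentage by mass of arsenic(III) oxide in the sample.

92.03 %

As2O3 + 2 I2 + 2 H2O → As2O5 + 4 HI
n(I2) per titration = 0.03307 × 0.05382 = 1.780 × 10^-3 mol
From the 1:2 ratio, n(As2O3) in each aliquot = 1/2 × 1.780 × 10^-3 = 8.899 × 10^-4 mol
n(As2O3) in the whole flask = 8.899 × 10^-4 × 200.0/20.00 = 8.899 × 10^-3 mol
mass of As2O3 = 8.899 × 10^-3 × 197.84 = 1.761 g
% As2O3 = 1.761 / 1.913 × 100 = 92.03 %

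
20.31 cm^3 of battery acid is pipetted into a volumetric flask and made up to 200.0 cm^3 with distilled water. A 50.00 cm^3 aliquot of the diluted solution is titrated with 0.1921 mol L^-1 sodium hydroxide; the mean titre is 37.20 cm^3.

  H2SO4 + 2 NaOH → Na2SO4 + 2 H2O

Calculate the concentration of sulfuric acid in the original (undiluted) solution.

0.7037 mol/L

n(NaOH) = 0.03720 × 0.1921 = 7.146 × 10^-3 mol
From the 1:2 ratio, n(H2SO4) in the aliquot = 1/2 × 7.146 × 10^-3 = 3.573 × 10^-3 mol
[H2SO4]_dilute = 3.573 × 10^-3 / 0.05000 = 0.07146 mol/L
Dilution factor = 200.0 / 20.31 = 9.847
[H2SO4]_stock = 0.07146 × 9.847 = 0.7037 mol/L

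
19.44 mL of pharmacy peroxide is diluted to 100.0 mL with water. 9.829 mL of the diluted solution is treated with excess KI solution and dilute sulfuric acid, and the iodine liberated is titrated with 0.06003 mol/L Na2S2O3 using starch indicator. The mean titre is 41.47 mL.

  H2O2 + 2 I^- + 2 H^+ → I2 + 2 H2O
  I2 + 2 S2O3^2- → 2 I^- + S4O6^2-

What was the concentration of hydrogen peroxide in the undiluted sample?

n(S2O3^2-) = 0.04147 × 0.06003 = 2.489 × 10^-3 mol
n(I2) = n(S2O3^2-)/2 = 1.245 × 10^-3 mol
n(H2O2) in the aliquot = 1.245 × 10^-3 mol (1:1 ratio)
[H2O2]_dilute = 1.245 × 10^-3 / 0.009829 = 0.1266 mol/L
[H2O2]_original = 0.1266 × 100.0/19.44 = 0.6514 mol/L

0.6514 mol/L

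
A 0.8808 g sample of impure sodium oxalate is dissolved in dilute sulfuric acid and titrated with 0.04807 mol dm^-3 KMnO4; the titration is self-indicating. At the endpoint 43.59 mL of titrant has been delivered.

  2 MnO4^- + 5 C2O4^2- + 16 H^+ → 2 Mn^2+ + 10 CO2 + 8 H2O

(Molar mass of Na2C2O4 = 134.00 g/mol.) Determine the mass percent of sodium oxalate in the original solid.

n(KMnO4) = 0.04359 L × 0.04807 mol/L = 2.095 × 10^-3 mol
From the 5:2 ratio, n(Na2C2O4) = 5/2 × 2.095 × 10^-3 = 5.238 × 10^-3 mol
mass of Na2C2O4 = 5.238 × 10^-3 × 134.00 g/mol = 0.7019 g
% Na2C2O4 = 0.7019 / 0.8808 × 100 = 79.69 %

79.69 %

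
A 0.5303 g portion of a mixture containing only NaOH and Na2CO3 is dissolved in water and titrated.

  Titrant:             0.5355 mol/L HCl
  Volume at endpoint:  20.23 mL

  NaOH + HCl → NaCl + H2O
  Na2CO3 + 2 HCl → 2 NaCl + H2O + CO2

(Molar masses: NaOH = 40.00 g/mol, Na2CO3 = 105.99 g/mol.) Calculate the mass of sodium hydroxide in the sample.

0.1348 g

n(HCl) = 0.02023 × 0.5355 = 0.01083 mol
Let x = n(NaOH), y = n(Na2CO3).
Titrant: 1x + 2y = 0.01083;  mass: 40.00x + 105.99y = 0.5303
Solving, x = 3.371 × 10^-3 mol, y = 3.731 × 10^-3 mol
mass of NaOH = 3.371 × 10^-3 × 40.00 = 0.1348 g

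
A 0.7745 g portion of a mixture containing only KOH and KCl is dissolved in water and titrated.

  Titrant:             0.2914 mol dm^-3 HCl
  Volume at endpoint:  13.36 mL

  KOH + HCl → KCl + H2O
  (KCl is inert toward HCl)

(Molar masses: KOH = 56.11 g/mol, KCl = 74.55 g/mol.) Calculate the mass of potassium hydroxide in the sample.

0.2184 g

n(HCl) = 0.01336 × 0.2914 = 3.893 × 10^-3 mol
Let x = n(KOH), y = n(KCl).
Titrant: 1x = 3.893 × 10^-3;  mass: 56.11x + 74.55y = 0.7745
Solving, x = 3.893 × 10^-3 mol, y = 7.459 × 10^-3 mol
mass of KOH = 3.893 × 10^-3 × 56.11 = 0.2184 g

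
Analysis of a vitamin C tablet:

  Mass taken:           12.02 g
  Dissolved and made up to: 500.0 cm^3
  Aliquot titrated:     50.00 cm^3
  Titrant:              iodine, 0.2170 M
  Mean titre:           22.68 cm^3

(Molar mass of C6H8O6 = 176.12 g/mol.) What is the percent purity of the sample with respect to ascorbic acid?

C6H8O6 + I2 → C6H6O6 + 2 HI
n(I2) per titration = 0.02268 × 0.2170 = 4.922 × 10^-3 mol
n(C6H8O6) in each aliquot = 4.922 × 10^-3 mol (1:1 ratio)
n(C6H8O6) in the whole flask = 4.922 × 10^-3 × 500.0/50.00 = 0.04922 mol
mass of C6H8O6 = 0.04922 × 176.12 = 8.668 g
% C6H8O6 = 8.668 / 12.02 × 100 = 72.11 %

72.11 %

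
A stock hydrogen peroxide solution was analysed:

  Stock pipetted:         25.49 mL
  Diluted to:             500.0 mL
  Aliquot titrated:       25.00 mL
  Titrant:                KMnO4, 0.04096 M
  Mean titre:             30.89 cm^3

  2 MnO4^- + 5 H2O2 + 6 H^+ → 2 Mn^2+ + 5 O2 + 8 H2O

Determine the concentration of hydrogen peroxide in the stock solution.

2.482 M

n(KMnO4) = 0.03089 × 0.04096 = 1.265 × 10^-3 mol
From the 5:2 ratio, n(H2O2) in the aliquot = 5/2 × 1.265 × 10^-3 = 3.163 × 10^-3 mol
[H2O2]_dilute = 3.163 × 10^-3 / 0.02500 = 0.1265 mol/L
Dilution factor = 500.0 / 25.49 = 19.62
[H2O2]_stock = 0.1265 × 19.62 = 2.482 mol/L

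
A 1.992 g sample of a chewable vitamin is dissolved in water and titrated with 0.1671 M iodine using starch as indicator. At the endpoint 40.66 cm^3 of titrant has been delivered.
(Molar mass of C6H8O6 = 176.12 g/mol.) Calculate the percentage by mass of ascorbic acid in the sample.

C6H8O6 + I2 → C6H6O6 + 2 HI
n(I2) = 0.04066 L × 0.1671 mol/L = 6.794 × 10^-3 mol
n(C6H8O6) = 6.794 × 10^-3 mol (1:1 ratio)
mass of C6H8O6 = 6.794 × 10^-3 × 176.12 g/mol = 1.197 g
% C6H8O6 = 1.197 / 1.992 × 100 = 60.07 %

60.07 %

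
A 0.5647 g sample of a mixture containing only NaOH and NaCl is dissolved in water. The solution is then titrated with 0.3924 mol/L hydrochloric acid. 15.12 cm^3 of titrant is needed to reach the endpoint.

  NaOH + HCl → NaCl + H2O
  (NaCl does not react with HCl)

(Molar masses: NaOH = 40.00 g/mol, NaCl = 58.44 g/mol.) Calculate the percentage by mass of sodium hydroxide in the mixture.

42.03 %

n(HCl) = 0.01512 × 0.3924 = 5.933 × 10^-3 mol
Let x = n(NaOH), y = n(NaCl).
Titrant: 1x = 5.933 × 10^-3;  mass: 40.00x + 58.44y = 0.5647
Solving, x = 5.933 × 10^-3 mol, y = 5.602 × 10^-3 mol
mass of NaOH = 5.933 × 10^-3 × 40.00 = 0.2373 g
% NaOH = 0.2373 / 0.5647 × 100 = 42.03 %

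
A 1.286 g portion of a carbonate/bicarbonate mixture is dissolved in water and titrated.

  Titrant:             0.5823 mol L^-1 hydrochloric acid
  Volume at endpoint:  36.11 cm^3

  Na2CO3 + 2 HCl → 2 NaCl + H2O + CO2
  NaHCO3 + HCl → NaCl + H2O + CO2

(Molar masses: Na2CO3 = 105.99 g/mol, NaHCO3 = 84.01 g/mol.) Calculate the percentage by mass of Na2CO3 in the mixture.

n(HCl) = 0.03611 × 0.5823 = 0.02103 mol
Let x = n(Na2CO3), y = n(NaHCO3).
Titrant: 2x + 1y = 0.02103;  mass: 105.99x + 84.01y = 1.286
Solving, x = 7.746 × 10^-3 mol, y = 5.535 × 10^-3 mol
mass of Na2CO3 = 7.746 × 10^-3 × 105.99 = 0.8210 g
% Na2CO3 = 0.8210 / 1.286 × 100 = 63.84 %

63.84 %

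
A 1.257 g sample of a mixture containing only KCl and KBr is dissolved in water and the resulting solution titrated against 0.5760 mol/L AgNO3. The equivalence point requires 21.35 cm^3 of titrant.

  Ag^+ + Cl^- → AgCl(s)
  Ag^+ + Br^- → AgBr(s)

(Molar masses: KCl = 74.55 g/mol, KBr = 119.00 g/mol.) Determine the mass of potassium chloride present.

0.3462 g

n(AgNO3) = 0.02135 × 0.5760 = 0.01230 mol
Let x = n(KCl), y = n(KBr).
Titrant: 1x + 1y = 0.01230;  mass: 74.55x + 119.00y = 1.257
Solving, x = 4.644 × 10^-3 mol, y = 7.654 × 10^-3 mol
mass of KCl = 4.644 × 10^-3 × 74.55 = 0.3462 g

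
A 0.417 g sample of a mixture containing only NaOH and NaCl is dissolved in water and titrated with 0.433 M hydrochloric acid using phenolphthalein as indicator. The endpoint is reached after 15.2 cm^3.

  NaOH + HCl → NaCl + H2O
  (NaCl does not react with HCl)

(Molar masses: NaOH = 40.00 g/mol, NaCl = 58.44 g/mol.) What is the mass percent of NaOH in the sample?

63.1 %

n(HCl) = 0.0152 × 0.433 = 6.58 × 10^-3 mol
Let x = n(NaOH), y = n(NaCl).
Titrant: 1x = 6.58 × 10^-3;  mass: 40.00x + 58.44y = 0.417
Solving, x = 6.58 × 10^-3 mol, y = 2.63 × 10^-3 mol
mass of NaOH = 6.58 × 10^-3 × 40.00 = 0.263 g
% NaOH = 0.263 / 0.417 × 100 = 63.1 %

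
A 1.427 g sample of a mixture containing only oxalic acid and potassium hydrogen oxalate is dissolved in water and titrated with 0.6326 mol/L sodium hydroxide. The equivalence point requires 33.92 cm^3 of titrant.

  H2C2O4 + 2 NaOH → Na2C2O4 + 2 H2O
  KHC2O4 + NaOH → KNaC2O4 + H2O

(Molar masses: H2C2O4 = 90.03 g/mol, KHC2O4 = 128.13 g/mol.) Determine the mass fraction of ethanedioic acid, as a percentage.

50.19 %

n(NaOH) = 0.03392 × 0.6326 = 0.02146 mol
Let x = n(H2C2O4), y = n(KHC2O4).
Titrant: 2x + 1y = 0.02146;  mass: 90.03x + 128.13y = 1.427
Solving, x = 7.955 × 10^-3 mol, y = 5.547 × 10^-3 mol
mass of H2C2O4 = 7.955 × 10^-3 × 90.03 = 0.7162 g
% H2C2O4 = 0.7162 / 1.427 × 100 = 50.19 %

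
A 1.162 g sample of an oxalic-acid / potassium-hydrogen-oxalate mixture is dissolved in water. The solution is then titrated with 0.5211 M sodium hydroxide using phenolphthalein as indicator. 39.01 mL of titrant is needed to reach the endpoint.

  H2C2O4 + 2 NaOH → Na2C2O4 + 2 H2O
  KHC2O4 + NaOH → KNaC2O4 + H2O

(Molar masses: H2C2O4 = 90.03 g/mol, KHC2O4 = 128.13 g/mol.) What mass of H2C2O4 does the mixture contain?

0.7813 g

n(NaOH) = 0.03901 × 0.5211 = 0.02033 mol
Let x = n(H2C2O4), y = n(KHC2O4).
Titrant: 2x + 1y = 0.02033;  mass: 90.03x + 128.13y = 1.162
Solving, x = 8.679 × 10^-3 mol, y = 2.971 × 10^-3 mol
mass of H2C2O4 = 8.679 × 10^-3 × 90.03 = 0.7813 g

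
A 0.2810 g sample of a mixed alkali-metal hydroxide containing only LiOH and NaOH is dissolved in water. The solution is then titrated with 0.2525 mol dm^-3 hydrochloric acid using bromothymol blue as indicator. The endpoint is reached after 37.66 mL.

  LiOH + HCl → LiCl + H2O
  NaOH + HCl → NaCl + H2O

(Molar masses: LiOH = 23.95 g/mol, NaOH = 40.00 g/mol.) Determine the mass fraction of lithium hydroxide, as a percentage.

n(HCl) = 0.03766 × 0.2525 = 9.509 × 10^-3 mol
Let x = n(LiOH), y = n(NaOH).
Titrant: 1x + 1y = 9.509 × 10^-3;  mass: 23.95x + 40.00y = 0.2810
Solving, x = 6.191 × 10^-3 mol, y = 3.318 × 10^-3 mol
mass of LiOH = 6.191 × 10^-3 × 23.95 = 0.1483 g
% LiOH = 0.1483 / 0.2810 × 100 = 52.77 %

52.77 %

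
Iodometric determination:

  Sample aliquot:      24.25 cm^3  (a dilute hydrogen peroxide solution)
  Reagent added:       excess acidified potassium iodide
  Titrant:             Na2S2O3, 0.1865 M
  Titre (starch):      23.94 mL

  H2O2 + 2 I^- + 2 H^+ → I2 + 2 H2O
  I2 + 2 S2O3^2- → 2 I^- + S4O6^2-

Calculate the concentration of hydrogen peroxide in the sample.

n(S2O3^2-) = 0.02394 × 0.1865 = 4.465 × 10^-3 mol
n(I2) = n(S2O3^2-)/2 = 2.232 × 10^-3 mol
n(H2O2) in the aliquot = 2.232 × 10^-3 mol (1:1 ratio)
[H2O2] = 2.232 × 10^-3 / 0.02425 = 0.09206 mol/L

0.09206 M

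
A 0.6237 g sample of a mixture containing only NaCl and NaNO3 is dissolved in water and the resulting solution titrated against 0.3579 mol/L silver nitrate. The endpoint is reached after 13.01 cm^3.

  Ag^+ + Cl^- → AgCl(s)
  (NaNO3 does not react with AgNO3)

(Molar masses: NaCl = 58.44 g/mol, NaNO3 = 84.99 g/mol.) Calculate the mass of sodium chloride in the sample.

n(AgNO3) = 0.01301 × 0.3579 = 4.656 × 10^-3 mol
Let x = n(NaCl), y = n(NaNO3).
Titrant: 1x = 4.656 × 10^-3;  mass: 58.44x + 84.99y = 0.6237
Solving, x = 4.656 × 10^-3 mol, y = 4.137 × 10^-3 mol
mass of NaCl = 4.656 × 10^-3 × 58.44 = 0.2721 g

0.2721 g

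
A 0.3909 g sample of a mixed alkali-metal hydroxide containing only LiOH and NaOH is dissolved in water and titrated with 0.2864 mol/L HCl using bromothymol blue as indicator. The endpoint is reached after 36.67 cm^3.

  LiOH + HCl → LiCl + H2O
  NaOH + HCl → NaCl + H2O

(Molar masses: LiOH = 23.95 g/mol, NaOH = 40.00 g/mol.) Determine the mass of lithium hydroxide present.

n(HCl) = 0.03667 × 0.2864 = 0.01050 mol
Let x = n(LiOH), y = n(NaOH).
Titrant: 1x + 1y = 0.01050;  mass: 23.95x + 40.00y = 0.3909
Solving, x = 1.819 × 10^-3 mol, y = 8.684 × 10^-3 mol
mass of LiOH = 1.819 × 10^-3 × 23.95 = 0.04356 g

0.04356 g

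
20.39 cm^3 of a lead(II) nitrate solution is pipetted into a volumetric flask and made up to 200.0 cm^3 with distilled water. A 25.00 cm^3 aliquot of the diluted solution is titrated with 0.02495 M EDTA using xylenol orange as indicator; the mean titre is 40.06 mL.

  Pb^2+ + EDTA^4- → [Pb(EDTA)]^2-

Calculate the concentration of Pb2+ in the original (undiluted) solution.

0.3922 M

n(EDTA) = 0.04006 × 0.02495 = 9.995 × 10^-4 mol
n(Pb2+) in the aliquot = 9.995 × 10^-4 mol (1:1 ratio)
[Pb2+]_dilute = 9.995 × 10^-4 / 0.02500 = 0.03998 mol/L
Dilution factor = 200.0 / 20.39 = 9.809
[Pb2+]_stock = 0.03998 × 9.809 = 0.3922 mol/L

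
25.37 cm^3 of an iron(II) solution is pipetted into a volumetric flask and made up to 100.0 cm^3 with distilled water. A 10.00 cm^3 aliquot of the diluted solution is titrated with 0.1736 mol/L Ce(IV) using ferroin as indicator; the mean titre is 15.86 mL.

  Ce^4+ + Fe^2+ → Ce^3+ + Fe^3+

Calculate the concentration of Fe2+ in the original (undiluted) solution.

1.085 mol/L

n(Ce4+) = 0.01586 × 0.1736 = 2.753 × 10^-3 mol
n(Fe2+) in the aliquot = 2.753 × 10^-3 mol (1:1 ratio)
[Fe2+]_dilute = 2.753 × 10^-3 / 0.01000 = 0.2753 mol/L
Dilution factor = 100.0 / 25.37 = 3.942
[Fe2+]_stock = 0.2753 × 3.942 = 1.085 mol/L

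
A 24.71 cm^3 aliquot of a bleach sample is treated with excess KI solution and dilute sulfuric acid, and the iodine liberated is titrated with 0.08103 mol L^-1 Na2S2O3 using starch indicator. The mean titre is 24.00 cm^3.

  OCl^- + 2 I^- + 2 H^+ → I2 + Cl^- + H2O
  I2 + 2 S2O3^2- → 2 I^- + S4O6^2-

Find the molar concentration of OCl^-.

0.03935 mol/L

n(S2O3^2-) = 0.02400 × 0.08103 = 1.945 × 10^-3 mol
n(I2) = n(S2O3^2-)/2 = 9.724 × 10^-4 mol
n(OCl^-) in the aliquot = 9.724 × 10^-4 mol (1:1 ratio)
[OCl^-] = 9.724 × 10^-4 / 0.02471 = 0.03935 mol/L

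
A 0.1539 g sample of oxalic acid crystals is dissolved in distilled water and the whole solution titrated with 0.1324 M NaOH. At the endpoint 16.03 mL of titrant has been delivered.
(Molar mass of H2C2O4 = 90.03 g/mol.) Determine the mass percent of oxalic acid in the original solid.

62.08 %

H2C2O4 + 2 NaOH → Na2C2O4 + 2 H2O
n(NaOH) = 0.01603 L × 0.1324 mol/L = 2.122 × 10^-3 mol
From the 1:2 ratio, n(H2C2O4) = 1/2 × 2.122 × 10^-3 = 1.061 × 10^-3 mol
mass of H2C2O4 = 1.061 × 10^-3 × 90.03 g/mol = 0.09554 g
% H2C2O4 = 0.09554 / 0.1539 × 100 = 62.08 %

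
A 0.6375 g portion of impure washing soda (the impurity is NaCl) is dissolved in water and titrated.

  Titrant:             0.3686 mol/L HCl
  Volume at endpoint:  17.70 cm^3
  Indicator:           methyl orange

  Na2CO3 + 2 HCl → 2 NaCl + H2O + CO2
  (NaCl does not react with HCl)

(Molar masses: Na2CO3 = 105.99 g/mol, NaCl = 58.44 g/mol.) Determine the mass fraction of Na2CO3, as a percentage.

n(HCl) = 0.01770 × 0.3686 = 6.524 × 10^-3 mol
Let x = n(Na2CO3), y = n(NaCl).
Titrant: 2x = 6.524 × 10^-3;  mass: 105.99x + 58.44y = 0.6375
Solving, x = 3.262 × 10^-3 mol, y = 4.992 × 10^-3 mol
mass of Na2CO3 = 3.262 × 10^-3 × 105.99 = 0.3458 g
% Na2CO3 = 0.3458 / 0.6375 × 100 = 54.24 %

54.24 %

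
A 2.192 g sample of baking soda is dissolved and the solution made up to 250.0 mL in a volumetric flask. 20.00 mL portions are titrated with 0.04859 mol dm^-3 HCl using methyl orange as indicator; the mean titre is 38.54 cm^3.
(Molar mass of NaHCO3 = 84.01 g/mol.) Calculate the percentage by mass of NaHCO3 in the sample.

NaHCO3 + HCl → NaCl + H2O + CO2
n(HCl) per titration = 0.03854 × 0.04859 = 1.873 × 10^-3 mol
n(NaHCO3) in each aliquot = 1.873 × 10^-3 mol (1:1 ratio)
n(NaHCO3) in the whole flask = 1.873 × 10^-3 × 250.0/20.00 = 0.02341 mol
mass of NaHCO3 = 0.02341 × 84.01 = 1.967 g
% NaHCO3 = 1.967 / 2.192 × 100 = 89.71 %

89.71 %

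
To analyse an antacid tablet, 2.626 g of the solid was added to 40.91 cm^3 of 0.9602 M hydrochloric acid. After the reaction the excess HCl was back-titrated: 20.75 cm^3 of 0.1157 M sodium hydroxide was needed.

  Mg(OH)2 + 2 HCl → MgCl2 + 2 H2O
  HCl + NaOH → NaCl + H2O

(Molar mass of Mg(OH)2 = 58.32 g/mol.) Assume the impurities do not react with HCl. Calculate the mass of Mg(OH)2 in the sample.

1.075 g

n(HCl) added = 0.04091 × 0.9602 = 0.03928 mol
n(NaOH) used in back-titration = 0.02075 × 0.1157 = 2.401 × 10^-3 mol
n(HCl) left over = 2.401 × 10^-3 mol (1:1 ratio)
n(HCl) consumed by analyte = 0.03928 − 2.401 × 10^-3 = 0.03688 mol
From the 1:2 ratio, n(Mg(OH)2) = 1/2 × 0.03688 = 0.01844 mol
mass of Mg(OH)2 = 0.01844 × 58.32 = 1.075 g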